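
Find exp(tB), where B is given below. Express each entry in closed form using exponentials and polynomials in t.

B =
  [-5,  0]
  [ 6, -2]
e^{tB} =
  [exp(-5*t), 0]
  [2*exp(-2*t) - 2*exp(-5*t), exp(-2*t)]

Strategy: write B = P · J · P⁻¹ where J is a Jordan canonical form, so e^{tB} = P · e^{tJ} · P⁻¹, and e^{tJ} can be computed block-by-block.

B has Jordan form
J =
  [-5,  0]
  [ 0, -2]
(up to reordering of blocks).

Per-block formulas:
  For a 1×1 block at λ = -2: exp(t · [-2]) = [e^(-2t)].
  For a 1×1 block at λ = -5: exp(t · [-5]) = [e^(-5t)].

After assembling e^{tJ} and conjugating by P, we get:

e^{tB} =
  [exp(-5*t), 0]
  [2*exp(-2*t) - 2*exp(-5*t), exp(-2*t)]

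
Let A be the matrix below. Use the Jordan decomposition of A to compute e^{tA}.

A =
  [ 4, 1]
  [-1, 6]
e^{tA} =
  [-t*exp(5*t) + exp(5*t), t*exp(5*t)]
  [-t*exp(5*t), t*exp(5*t) + exp(5*t)]

Strategy: write A = P · J · P⁻¹ where J is a Jordan canonical form, so e^{tA} = P · e^{tJ} · P⁻¹, and e^{tJ} can be computed block-by-block.

A has Jordan form
J =
  [5, 1]
  [0, 5]
(up to reordering of blocks).

Per-block formulas:
  For a 2×2 Jordan block J_2(5): exp(t · J_2(5)) = e^(5t)·(I + t·N), where N is the 2×2 nilpotent shift.

After assembling e^{tJ} and conjugating by P, we get:

e^{tA} =
  [-t*exp(5*t) + exp(5*t), t*exp(5*t)]
  [-t*exp(5*t), t*exp(5*t) + exp(5*t)]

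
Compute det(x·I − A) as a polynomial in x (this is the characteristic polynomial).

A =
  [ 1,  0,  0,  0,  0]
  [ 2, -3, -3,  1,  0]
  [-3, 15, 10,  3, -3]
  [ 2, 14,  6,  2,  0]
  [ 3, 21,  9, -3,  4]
x^5 - 14*x^4 + 73*x^3 - 172*x^2 + 176*x - 64

Expanding det(x·I − A) (e.g. by cofactor expansion or by noting that A is similar to its Jordan form J, which has the same characteristic polynomial as A) gives
  χ_A(x) = x^5 - 14*x^4 + 73*x^3 - 172*x^2 + 176*x - 64
which factors as (x - 4)^3*(x - 1)^2. The eigenvalues (with algebraic multiplicities) are λ = 1 with multiplicity 2, λ = 4 with multiplicity 3.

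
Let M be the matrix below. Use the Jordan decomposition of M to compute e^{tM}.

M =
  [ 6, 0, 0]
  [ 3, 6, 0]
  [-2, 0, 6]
e^{tM} =
  [exp(6*t), 0, 0]
  [3*t*exp(6*t), exp(6*t), 0]
  [-2*t*exp(6*t), 0, exp(6*t)]

Strategy: write M = P · J · P⁻¹ where J is a Jordan canonical form, so e^{tM} = P · e^{tJ} · P⁻¹, and e^{tJ} can be computed block-by-block.

M has Jordan form
J =
  [6, 1, 0]
  [0, 6, 0]
  [0, 0, 6]
(up to reordering of blocks).

Per-block formulas:
  For a 1×1 block at λ = 6: exp(t · [6]) = [e^(6t)].
  For a 2×2 Jordan block J_2(6): exp(t · J_2(6)) = e^(6t)·(I + t·N), where N is the 2×2 nilpotent shift.

After assembling e^{tJ} and conjugating by P, we get:

e^{tM} =
  [exp(6*t), 0, 0]
  [3*t*exp(6*t), exp(6*t), 0]
  [-2*t*exp(6*t), 0, exp(6*t)]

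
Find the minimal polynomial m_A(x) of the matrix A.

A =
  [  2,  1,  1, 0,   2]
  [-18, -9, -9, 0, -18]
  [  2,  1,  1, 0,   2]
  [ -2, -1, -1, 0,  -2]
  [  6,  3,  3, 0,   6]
x^2

The characteristic polynomial is χ_A(x) = x^5, so the eigenvalues are known. The minimal polynomial is
  m_A(x) = Π_λ (x − λ)^{k_λ}
where k_λ is the size of the *largest* Jordan block for λ (equivalently, the smallest k with (A − λI)^k v = 0 for every generalised eigenvector v of λ).

  λ = 0: largest Jordan block has size 2, contributing (x − 0)^2

So m_A(x) = x^2 = x^2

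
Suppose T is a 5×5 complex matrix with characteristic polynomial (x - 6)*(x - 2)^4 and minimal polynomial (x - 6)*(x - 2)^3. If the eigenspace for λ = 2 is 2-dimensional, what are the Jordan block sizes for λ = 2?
Block sizes for λ = 2: [3, 1]

Step 1 — from the characteristic polynomial, algebraic multiplicity of λ = 2 is 4. From dim ker(T − (2)·I) = 2, there are exactly 2 Jordan blocks for λ = 2.
Step 2 — from the minimal polynomial, the factor (x − 2)^3 tells us the largest block for λ = 2 has size 3.
Step 3 — with total size 4, 2 blocks, and largest block 3, the block sizes (in nonincreasing order) are [3, 1].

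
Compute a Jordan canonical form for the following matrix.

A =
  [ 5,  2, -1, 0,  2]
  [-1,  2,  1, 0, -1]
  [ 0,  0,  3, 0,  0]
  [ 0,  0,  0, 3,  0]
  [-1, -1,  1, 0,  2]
J_3(3) ⊕ J_1(3) ⊕ J_1(3)

The characteristic polynomial is
  det(x·I − A) = x^5 - 15*x^4 + 90*x^3 - 270*x^2 + 405*x - 243 = (x - 3)^5

Eigenvalues and multiplicities (the geometric multiplicity of λ is n − rank(A − λI), which equals the number of Jordan blocks for λ):
  λ = 3: algebraic multiplicity = 5, geometric multiplicity = 3

Determining the block sizes for each eigenvalue:
  λ = 3: with am = 5 and gm = 3, the partition is not yet determined (e.g. several partitions of 5 into 3 parts exist). Let N = A − (3)·I. Computing rank(N^1) = 2, rank(N^2) = 1, rank(N^3) = 0; the number of blocks of size ≥ j is rank(N^{j−1}) − rank(N^j), giving [3, 1, 1]. So we have 1 block(s) of size 3, 2 block(s) of size 1 → block sizes [3, 1, 1]

Assembling the blocks gives a Jordan form
J =
  [3, 1, 0, 0, 0]
  [0, 3, 1, 0, 0]
  [0, 0, 3, 0, 0]
  [0, 0, 0, 3, 0]
  [0, 0, 0, 0, 3]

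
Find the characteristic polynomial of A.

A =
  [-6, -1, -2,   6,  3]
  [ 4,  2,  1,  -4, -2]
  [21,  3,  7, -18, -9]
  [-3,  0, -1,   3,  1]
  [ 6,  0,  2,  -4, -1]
x^5 - 5*x^4 + 10*x^3 - 10*x^2 + 5*x - 1

Expanding det(x·I − A) (e.g. by cofactor expansion or by noting that A is similar to its Jordan form J, which has the same characteristic polynomial as A) gives
  χ_A(x) = x^5 - 5*x^4 + 10*x^3 - 10*x^2 + 5*x - 1
which factors as (x - 1)^5. The eigenvalues (with algebraic multiplicities) are λ = 1 with multiplicity 5.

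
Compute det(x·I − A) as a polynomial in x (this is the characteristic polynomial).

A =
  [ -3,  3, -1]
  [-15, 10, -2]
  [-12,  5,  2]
x^3 - 9*x^2 + 27*x - 27

Expanding det(x·I − A) (e.g. by cofactor expansion or by noting that A is similar to its Jordan form J, which has the same characteristic polynomial as A) gives
  χ_A(x) = x^3 - 9*x^2 + 27*x - 27
which factors as (x - 3)^3. The eigenvalues (with algebraic multiplicities) are λ = 3 with multiplicity 3.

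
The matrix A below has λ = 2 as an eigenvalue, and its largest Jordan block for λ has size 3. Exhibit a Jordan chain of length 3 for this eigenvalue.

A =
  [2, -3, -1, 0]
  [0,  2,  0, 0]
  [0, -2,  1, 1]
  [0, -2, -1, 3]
A Jordan chain for λ = 2 of length 3:
v_1 = (2, 0, 0, 0)ᵀ
v_2 = (-3, 0, -2, -2)ᵀ
v_3 = (0, 1, 0, 0)ᵀ

Let N = A − (2)·I. We want v_3 with N^3 v_3 = 0 but N^2 v_3 ≠ 0; then v_{j-1} := N · v_j for j = 3, …, 2.

Pick v_3 = (0, 1, 0, 0)ᵀ.
Then v_2 = N · v_3 = (-3, 0, -2, -2)ᵀ.
Then v_1 = N · v_2 = (2, 0, 0, 0)ᵀ.

Sanity check: (A − (2)·I) v_1 = (0, 0, 0, 0)ᵀ = 0. ✓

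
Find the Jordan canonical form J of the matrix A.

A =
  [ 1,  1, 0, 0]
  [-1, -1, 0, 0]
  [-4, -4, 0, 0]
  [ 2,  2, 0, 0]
J_2(0) ⊕ J_1(0) ⊕ J_1(0)

The characteristic polynomial is
  det(x·I − A) = x^4

Eigenvalues and multiplicities (the geometric multiplicity of λ is n − rank(A − λI), which equals the number of Jordan blocks for λ):
  λ = 0: algebraic multiplicity = 4, geometric multiplicity = 3

Determining the block sizes for each eigenvalue:
  λ = 0: 3 blocks summing to 4 forces exactly one block of size 2 and the rest size 1 → block sizes [2, 1, 1]

Assembling the blocks gives a Jordan form
J =
  [0, 1, 0, 0]
  [0, 0, 0, 0]
  [0, 0, 0, 0]
  [0, 0, 0, 0]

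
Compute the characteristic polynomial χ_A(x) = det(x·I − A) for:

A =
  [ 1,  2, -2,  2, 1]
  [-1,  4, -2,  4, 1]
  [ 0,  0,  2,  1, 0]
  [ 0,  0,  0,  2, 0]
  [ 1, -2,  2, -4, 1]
x^5 - 10*x^4 + 40*x^3 - 80*x^2 + 80*x - 32

Expanding det(x·I − A) (e.g. by cofactor expansion or by noting that A is similar to its Jordan form J, which has the same characteristic polynomial as A) gives
  χ_A(x) = x^5 - 10*x^4 + 40*x^3 - 80*x^2 + 80*x - 32
which factors as (x - 2)^5. The eigenvalues (with algebraic multiplicities) are λ = 2 with multiplicity 5.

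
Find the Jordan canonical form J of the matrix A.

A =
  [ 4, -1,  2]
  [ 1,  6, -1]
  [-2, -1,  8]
J_3(6)

The characteristic polynomial is
  det(x·I − A) = x^3 - 18*x^2 + 108*x - 216 = (x - 6)^3

Eigenvalues and multiplicities (the geometric multiplicity of λ is n − rank(A − λI), which equals the number of Jordan blocks for λ):
  λ = 6: algebraic multiplicity = 3, geometric multiplicity = 1

Determining the block sizes for each eigenvalue:
  λ = 6: one block (gm = 1), so the single block has size am = 3 → block sizes [3]

Assembling the blocks gives a Jordan form
J =
  [6, 1, 0]
  [0, 6, 1]
  [0, 0, 6]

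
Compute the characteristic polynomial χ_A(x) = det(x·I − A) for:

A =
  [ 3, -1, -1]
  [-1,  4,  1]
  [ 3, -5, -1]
x^3 - 6*x^2 + 12*x - 8

Expanding det(x·I − A) (e.g. by cofactor expansion or by noting that A is similar to its Jordan form J, which has the same characteristic polynomial as A) gives
  χ_A(x) = x^3 - 6*x^2 + 12*x - 8
which factors as (x - 2)^3. The eigenvalues (with algebraic multiplicities) are λ = 2 with multiplicity 3.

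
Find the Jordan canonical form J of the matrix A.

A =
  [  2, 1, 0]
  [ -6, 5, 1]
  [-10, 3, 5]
J_3(4)

The characteristic polynomial is
  det(x·I − A) = x^3 - 12*x^2 + 48*x - 64 = (x - 4)^3

Eigenvalues and multiplicities (the geometric multiplicity of λ is n − rank(A − λI), which equals the number of Jordan blocks for λ):
  λ = 4: algebraic multiplicity = 3, geometric multiplicity = 1

Determining the block sizes for each eigenvalue:
  λ = 4: one block (gm = 1), so the single block has size am = 3 → block sizes [3]

Assembling the blocks gives a Jordan form
J =
  [4, 1, 0]
  [0, 4, 1]
  [0, 0, 4]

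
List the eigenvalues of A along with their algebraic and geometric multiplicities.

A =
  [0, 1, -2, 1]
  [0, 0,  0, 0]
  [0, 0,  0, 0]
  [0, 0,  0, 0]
λ = 0: alg = 4, geom = 3

Step 1 — factor the characteristic polynomial to read off the algebraic multiplicities:
  χ_A(x) = x^4

Step 2 — compute geometric multiplicities via the rank-nullity identity g(λ) = n − rank(A − λI):
  rank(A − (0)·I) = 1, so dim ker(A − (0)·I) = n − 1 = 3

Summary:
  λ = 0: algebraic multiplicity = 4, geometric multiplicity = 3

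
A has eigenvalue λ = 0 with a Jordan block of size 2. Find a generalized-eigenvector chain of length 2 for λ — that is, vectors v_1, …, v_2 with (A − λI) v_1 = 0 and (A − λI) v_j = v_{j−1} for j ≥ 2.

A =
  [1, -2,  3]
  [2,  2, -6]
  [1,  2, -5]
A Jordan chain for λ = 0 of length 2:
v_1 = (1, 2, 1)ᵀ
v_2 = (1, 0, 0)ᵀ

Let N = A − (0)·I. We want v_2 with N^2 v_2 = 0 but N^1 v_2 ≠ 0; then v_{j-1} := N · v_j for j = 2, …, 2.

Pick v_2 = (1, 0, 0)ᵀ.
Then v_1 = N · v_2 = (1, 2, 1)ᵀ.

Sanity check: (A − (0)·I) v_1 = (0, 0, 0)ᵀ = 0. ✓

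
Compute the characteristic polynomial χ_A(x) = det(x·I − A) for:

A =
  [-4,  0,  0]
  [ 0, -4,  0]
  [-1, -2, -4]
x^3 + 12*x^2 + 48*x + 64

Expanding det(x·I − A) (e.g. by cofactor expansion or by noting that A is similar to its Jordan form J, which has the same characteristic polynomial as A) gives
  χ_A(x) = x^3 + 12*x^2 + 48*x + 64
which factors as (x + 4)^3. The eigenvalues (with algebraic multiplicities) are λ = -4 with multiplicity 3.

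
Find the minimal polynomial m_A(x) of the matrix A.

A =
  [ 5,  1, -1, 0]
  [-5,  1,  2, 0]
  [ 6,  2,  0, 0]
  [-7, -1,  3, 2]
x^3 - 6*x^2 + 12*x - 8

The characteristic polynomial is χ_A(x) = (x - 2)^4, so the eigenvalues are known. The minimal polynomial is
  m_A(x) = Π_λ (x − λ)^{k_λ}
where k_λ is the size of the *largest* Jordan block for λ (equivalently, the smallest k with (A − λI)^k v = 0 for every generalised eigenvector v of λ).

  λ = 2: largest Jordan block has size 3, contributing (x − 2)^3

So m_A(x) = (x - 2)^3 = x^3 - 6*x^2 + 12*x - 8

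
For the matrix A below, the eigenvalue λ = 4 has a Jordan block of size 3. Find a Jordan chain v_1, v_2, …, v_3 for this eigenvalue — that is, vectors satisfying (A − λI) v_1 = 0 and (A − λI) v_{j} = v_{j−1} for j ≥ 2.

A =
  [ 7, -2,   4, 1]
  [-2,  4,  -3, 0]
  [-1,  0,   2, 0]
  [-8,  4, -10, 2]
A Jordan chain for λ = 4 of length 3:
v_1 = (0, -2, 0, -4)ᵀ
v_2 = (4, -4, -2, -12)ᵀ
v_3 = (2, 1, 0, 0)ᵀ

Let N = A − (4)·I. We want v_3 with N^3 v_3 = 0 but N^2 v_3 ≠ 0; then v_{j-1} := N · v_j for j = 3, …, 2.

Pick v_3 = (2, 1, 0, 0)ᵀ.
Then v_2 = N · v_3 = (4, -4, -2, -12)ᵀ.
Then v_1 = N · v_2 = (0, -2, 0, -4)ᵀ.

Sanity check: (A − (4)·I) v_1 = (0, 0, 0, 0)ᵀ = 0. ✓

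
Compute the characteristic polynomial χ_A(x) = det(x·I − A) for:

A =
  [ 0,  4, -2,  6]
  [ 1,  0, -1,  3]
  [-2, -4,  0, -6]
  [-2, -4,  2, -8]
x^4 + 8*x^3 + 24*x^2 + 32*x + 16

Expanding det(x·I − A) (e.g. by cofactor expansion or by noting that A is similar to its Jordan form J, which has the same characteristic polynomial as A) gives
  χ_A(x) = x^4 + 8*x^3 + 24*x^2 + 32*x + 16
which factors as (x + 2)^4. The eigenvalues (with algebraic multiplicities) are λ = -2 with multiplicity 4.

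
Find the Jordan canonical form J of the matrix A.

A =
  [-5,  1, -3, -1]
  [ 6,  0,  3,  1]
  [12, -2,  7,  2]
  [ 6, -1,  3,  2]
J_2(1) ⊕ J_1(1) ⊕ J_1(1)

The characteristic polynomial is
  det(x·I − A) = x^4 - 4*x^3 + 6*x^2 - 4*x + 1 = (x - 1)^4

Eigenvalues and multiplicities (the geometric multiplicity of λ is n − rank(A − λI), which equals the number of Jordan blocks for λ):
  λ = 1: algebraic multiplicity = 4, geometric multiplicity = 3

Determining the block sizes for each eigenvalue:
  λ = 1: 3 blocks summing to 4 forces exactly one block of size 2 and the rest size 1 → block sizes [2, 1, 1]

Assembling the blocks gives a Jordan form
J =
  [1, 1, 0, 0]
  [0, 1, 0, 0]
  [0, 0, 1, 0]
  [0, 0, 0, 1]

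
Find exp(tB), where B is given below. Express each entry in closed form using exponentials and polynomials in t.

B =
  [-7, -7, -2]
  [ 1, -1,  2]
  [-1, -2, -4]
e^{tB} =
  [2*t^2*exp(-4*t) - 3*t*exp(-4*t) + exp(-4*t), 2*t^2*exp(-4*t) - 7*t*exp(-4*t), -4*t^2*exp(-4*t) - 2*t*exp(-4*t)]
  [-t^2*exp(-4*t) + t*exp(-4*t), -t^2*exp(-4*t) + 3*t*exp(-4*t) + exp(-4*t), 2*t^2*exp(-4*t) + 2*t*exp(-4*t)]
  [t^2*exp(-4*t)/2 - t*exp(-4*t), t^2*exp(-4*t)/2 - 2*t*exp(-4*t), -t^2*exp(-4*t) + exp(-4*t)]

Strategy: write B = P · J · P⁻¹ where J is a Jordan canonical form, so e^{tB} = P · e^{tJ} · P⁻¹, and e^{tJ} can be computed block-by-block.

B has Jordan form
J =
  [-4,  1,  0]
  [ 0, -4,  1]
  [ 0,  0, -4]
(up to reordering of blocks).

Per-block formulas:
  For a 3×3 Jordan block J_3(-4): exp(t · J_3(-4)) = e^(-4t)·(I + t·N + (t^2/2)·N^2), where N is the 3×3 nilpotent shift.

After assembling e^{tJ} and conjugating by P, we get:

e^{tB} =
  [2*t^2*exp(-4*t) - 3*t*exp(-4*t) + exp(-4*t), 2*t^2*exp(-4*t) - 7*t*exp(-4*t), -4*t^2*exp(-4*t) - 2*t*exp(-4*t)]
  [-t^2*exp(-4*t) + t*exp(-4*t), -t^2*exp(-4*t) + 3*t*exp(-4*t) + exp(-4*t), 2*t^2*exp(-4*t) + 2*t*exp(-4*t)]
  [t^2*exp(-4*t)/2 - t*exp(-4*t), t^2*exp(-4*t)/2 - 2*t*exp(-4*t), -t^2*exp(-4*t) + exp(-4*t)]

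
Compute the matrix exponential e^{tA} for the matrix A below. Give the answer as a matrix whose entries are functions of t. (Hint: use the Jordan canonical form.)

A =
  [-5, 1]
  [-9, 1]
e^{tA} =
  [-3*t*exp(-2*t) + exp(-2*t), t*exp(-2*t)]
  [-9*t*exp(-2*t), 3*t*exp(-2*t) + exp(-2*t)]

Strategy: write A = P · J · P⁻¹ where J is a Jordan canonical form, so e^{tA} = P · e^{tJ} · P⁻¹, and e^{tJ} can be computed block-by-block.

A has Jordan form
J =
  [-2,  1]
  [ 0, -2]
(up to reordering of blocks).

Per-block formulas:
  For a 2×2 Jordan block J_2(-2): exp(t · J_2(-2)) = e^(-2t)·(I + t·N), where N is the 2×2 nilpotent shift.

After assembling e^{tJ} and conjugating by P, we get:

e^{tA} =
  [-3*t*exp(-2*t) + exp(-2*t), t*exp(-2*t)]
  [-9*t*exp(-2*t), 3*t*exp(-2*t) + exp(-2*t)]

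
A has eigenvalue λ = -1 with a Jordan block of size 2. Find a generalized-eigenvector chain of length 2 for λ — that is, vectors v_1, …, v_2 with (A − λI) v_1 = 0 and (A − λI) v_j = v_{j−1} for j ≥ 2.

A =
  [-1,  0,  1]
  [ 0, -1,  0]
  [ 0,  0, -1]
A Jordan chain for λ = -1 of length 2:
v_1 = (1, 0, 0)ᵀ
v_2 = (0, 0, 1)ᵀ

Let N = A − (-1)·I. We want v_2 with N^2 v_2 = 0 but N^1 v_2 ≠ 0; then v_{j-1} := N · v_j for j = 2, …, 2.

Pick v_2 = (0, 0, 1)ᵀ.
Then v_1 = N · v_2 = (1, 0, 0)ᵀ.

Sanity check: (A − (-1)·I) v_1 = (0, 0, 0)ᵀ = 0. ✓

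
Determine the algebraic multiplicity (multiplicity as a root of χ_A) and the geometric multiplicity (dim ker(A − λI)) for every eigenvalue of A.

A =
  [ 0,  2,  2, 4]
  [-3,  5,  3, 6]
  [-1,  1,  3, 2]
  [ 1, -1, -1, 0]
λ = 2: alg = 4, geom = 3

Step 1 — factor the characteristic polynomial to read off the algebraic multiplicities:
  χ_A(x) = (x - 2)^4

Step 2 — compute geometric multiplicities via the rank-nullity identity g(λ) = n − rank(A − λI):
  rank(A − (2)·I) = 1, so dim ker(A − (2)·I) = n − 1 = 3

Summary:
  λ = 2: algebraic multiplicity = 4, geometric multiplicity = 3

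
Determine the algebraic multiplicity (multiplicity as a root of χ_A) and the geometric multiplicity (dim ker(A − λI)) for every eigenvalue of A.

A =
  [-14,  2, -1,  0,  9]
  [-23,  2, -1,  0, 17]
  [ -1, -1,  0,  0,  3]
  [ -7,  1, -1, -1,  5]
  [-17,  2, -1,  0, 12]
λ = -1: alg = 4, geom = 2; λ = 3: alg = 1, geom = 1

Step 1 — factor the characteristic polynomial to read off the algebraic multiplicities:
  χ_A(x) = (x - 3)*(x + 1)^4

Step 2 — compute geometric multiplicities via the rank-nullity identity g(λ) = n − rank(A − λI):
  rank(A − (-1)·I) = 3, so dim ker(A − (-1)·I) = n − 3 = 2
  rank(A − (3)·I) = 4, so dim ker(A − (3)·I) = n − 4 = 1

Summary:
  λ = -1: algebraic multiplicity = 4, geometric multiplicity = 2
  λ = 3: algebraic multiplicity = 1, geometric multiplicity = 1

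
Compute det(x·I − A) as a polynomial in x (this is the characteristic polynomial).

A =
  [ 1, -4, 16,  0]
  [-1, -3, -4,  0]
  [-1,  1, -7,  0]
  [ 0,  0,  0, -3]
x^4 + 12*x^3 + 54*x^2 + 108*x + 81

Expanding det(x·I − A) (e.g. by cofactor expansion or by noting that A is similar to its Jordan form J, which has the same characteristic polynomial as A) gives
  χ_A(x) = x^4 + 12*x^3 + 54*x^2 + 108*x + 81
which factors as (x + 3)^4. The eigenvalues (with algebraic multiplicities) are λ = -3 with multiplicity 4.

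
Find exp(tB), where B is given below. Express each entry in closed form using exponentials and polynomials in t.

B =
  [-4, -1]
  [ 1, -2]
e^{tB} =
  [-t*exp(-3*t) + exp(-3*t), -t*exp(-3*t)]
  [t*exp(-3*t), t*exp(-3*t) + exp(-3*t)]

Strategy: write B = P · J · P⁻¹ where J is a Jordan canonical form, so e^{tB} = P · e^{tJ} · P⁻¹, and e^{tJ} can be computed block-by-block.

B has Jordan form
J =
  [-3,  1]
  [ 0, -3]
(up to reordering of blocks).

Per-block formulas:
  For a 2×2 Jordan block J_2(-3): exp(t · J_2(-3)) = e^(-3t)·(I + t·N), where N is the 2×2 nilpotent shift.

After assembling e^{tJ} and conjugating by P, we get:

e^{tB} =
  [-t*exp(-3*t) + exp(-3*t), -t*exp(-3*t)]
  [t*exp(-3*t), t*exp(-3*t) + exp(-3*t)]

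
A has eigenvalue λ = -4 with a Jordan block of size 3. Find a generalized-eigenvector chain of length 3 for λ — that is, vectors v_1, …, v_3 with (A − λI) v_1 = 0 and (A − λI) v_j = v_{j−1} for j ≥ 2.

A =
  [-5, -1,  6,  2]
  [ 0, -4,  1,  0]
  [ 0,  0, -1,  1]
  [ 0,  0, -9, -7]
A Jordan chain for λ = -4 of length 3:
v_1 = (-3, 3, 0, 0)ᵀ
v_2 = (2, 1, 3, -9)ᵀ
v_3 = (4, 0, 1, 0)ᵀ

Let N = A − (-4)·I. We want v_3 with N^3 v_3 = 0 but N^2 v_3 ≠ 0; then v_{j-1} := N · v_j for j = 3, …, 2.

Pick v_3 = (4, 0, 1, 0)ᵀ.
Then v_2 = N · v_3 = (2, 1, 3, -9)ᵀ.
Then v_1 = N · v_2 = (-3, 3, 0, 0)ᵀ.

Sanity check: (A − (-4)·I) v_1 = (0, 0, 0, 0)ᵀ = 0. ✓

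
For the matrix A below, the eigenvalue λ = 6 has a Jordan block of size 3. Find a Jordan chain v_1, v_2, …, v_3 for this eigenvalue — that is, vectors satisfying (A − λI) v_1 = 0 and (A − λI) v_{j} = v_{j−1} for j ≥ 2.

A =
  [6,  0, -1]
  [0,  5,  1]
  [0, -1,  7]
A Jordan chain for λ = 6 of length 3:
v_1 = (1, 0, 0)ᵀ
v_2 = (0, -1, -1)ᵀ
v_3 = (0, 1, 0)ᵀ

Let N = A − (6)·I. We want v_3 with N^3 v_3 = 0 but N^2 v_3 ≠ 0; then v_{j-1} := N · v_j for j = 3, …, 2.

Pick v_3 = (0, 1, 0)ᵀ.
Then v_2 = N · v_3 = (0, -1, -1)ᵀ.
Then v_1 = N · v_2 = (1, 0, 0)ᵀ.

Sanity check: (A − (6)·I) v_1 = (0, 0, 0)ᵀ = 0. ✓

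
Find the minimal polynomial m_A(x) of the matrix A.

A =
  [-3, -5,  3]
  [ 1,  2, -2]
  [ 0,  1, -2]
x^3 + 3*x^2 + 3*x + 1

The characteristic polynomial is χ_A(x) = (x + 1)^3, so the eigenvalues are known. The minimal polynomial is
  m_A(x) = Π_λ (x − λ)^{k_λ}
where k_λ is the size of the *largest* Jordan block for λ (equivalently, the smallest k with (A − λI)^k v = 0 for every generalised eigenvector v of λ).

  λ = -1: largest Jordan block has size 3, contributing (x + 1)^3

So m_A(x) = (x + 1)^3 = x^3 + 3*x^2 + 3*x + 1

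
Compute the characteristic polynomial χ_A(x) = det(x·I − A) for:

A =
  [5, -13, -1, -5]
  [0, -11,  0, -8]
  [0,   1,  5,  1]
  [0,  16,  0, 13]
x^4 - 12*x^3 + 30*x^2 + 100*x - 375

Expanding det(x·I − A) (e.g. by cofactor expansion or by noting that A is similar to its Jordan form J, which has the same characteristic polynomial as A) gives
  χ_A(x) = x^4 - 12*x^3 + 30*x^2 + 100*x - 375
which factors as (x - 5)^3*(x + 3). The eigenvalues (with algebraic multiplicities) are λ = -3 with multiplicity 1, λ = 5 with multiplicity 3.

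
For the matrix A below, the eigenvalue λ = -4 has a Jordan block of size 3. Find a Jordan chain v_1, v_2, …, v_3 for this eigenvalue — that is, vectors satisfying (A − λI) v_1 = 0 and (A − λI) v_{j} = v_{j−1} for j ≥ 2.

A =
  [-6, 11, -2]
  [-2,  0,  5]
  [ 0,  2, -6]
A Jordan chain for λ = -4 of length 3:
v_1 = (-18, -4, -4)ᵀ
v_2 = (-2, -2, 0)ᵀ
v_3 = (1, 0, 0)ᵀ

Let N = A − (-4)·I. We want v_3 with N^3 v_3 = 0 but N^2 v_3 ≠ 0; then v_{j-1} := N · v_j for j = 3, …, 2.

Pick v_3 = (1, 0, 0)ᵀ.
Then v_2 = N · v_3 = (-2, -2, 0)ᵀ.
Then v_1 = N · v_2 = (-18, -4, -4)ᵀ.

Sanity check: (A − (-4)·I) v_1 = (0, 0, 0)ᵀ = 0. ✓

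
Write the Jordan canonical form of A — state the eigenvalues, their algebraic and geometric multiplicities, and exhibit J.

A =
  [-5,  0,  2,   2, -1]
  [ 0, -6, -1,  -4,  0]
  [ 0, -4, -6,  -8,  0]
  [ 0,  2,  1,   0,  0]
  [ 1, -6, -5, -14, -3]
J_3(-4) ⊕ J_1(-4) ⊕ J_1(-4)

The characteristic polynomial is
  det(x·I − A) = x^5 + 20*x^4 + 160*x^3 + 640*x^2 + 1280*x + 1024 = (x + 4)^5

Eigenvalues and multiplicities (the geometric multiplicity of λ is n − rank(A − λI), which equals the number of Jordan blocks for λ):
  λ = -4: algebraic multiplicity = 5, geometric multiplicity = 3

Determining the block sizes for each eigenvalue:
  λ = -4: with am = 5 and gm = 3, the partition is not yet determined (e.g. several partitions of 5 into 3 parts exist). Let N = A − (-4)·I. Computing rank(N^1) = 2, rank(N^2) = 1, rank(N^3) = 0; the number of blocks of size ≥ j is rank(N^{j−1}) − rank(N^j), giving [3, 1, 1]. So we have 1 block(s) of size 3, 2 block(s) of size 1 → block sizes [3, 1, 1]

Assembling the blocks gives a Jordan form
J =
  [-4,  1,  0,  0,  0]
  [ 0, -4,  1,  0,  0]
  [ 0,  0, -4,  0,  0]
  [ 0,  0,  0, -4,  0]
  [ 0,  0,  0,  0, -4]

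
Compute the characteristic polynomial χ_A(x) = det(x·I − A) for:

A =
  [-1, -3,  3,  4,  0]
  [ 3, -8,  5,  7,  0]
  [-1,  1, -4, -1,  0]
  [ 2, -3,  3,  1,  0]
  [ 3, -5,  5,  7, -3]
x^5 + 15*x^4 + 90*x^3 + 270*x^2 + 405*x + 243

Expanding det(x·I − A) (e.g. by cofactor expansion or by noting that A is similar to its Jordan form J, which has the same characteristic polynomial as A) gives
  χ_A(x) = x^5 + 15*x^4 + 90*x^3 + 270*x^2 + 405*x + 243
which factors as (x + 3)^5. The eigenvalues (with algebraic multiplicities) are λ = -3 with multiplicity 5.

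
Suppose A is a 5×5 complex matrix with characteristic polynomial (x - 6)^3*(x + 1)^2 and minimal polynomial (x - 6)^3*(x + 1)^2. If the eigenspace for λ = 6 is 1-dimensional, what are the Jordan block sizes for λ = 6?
Block sizes for λ = 6: [3]

Step 1 — from the characteristic polynomial, algebraic multiplicity of λ = 6 is 3. From dim ker(A − (6)·I) = 1, there are exactly 1 Jordan blocks for λ = 6.
Step 2 — from the minimal polynomial, the factor (x − 6)^3 tells us the largest block for λ = 6 has size 3.
Step 3 — with total size 3, 1 blocks, and largest block 3, the block sizes (in nonincreasing order) are [3].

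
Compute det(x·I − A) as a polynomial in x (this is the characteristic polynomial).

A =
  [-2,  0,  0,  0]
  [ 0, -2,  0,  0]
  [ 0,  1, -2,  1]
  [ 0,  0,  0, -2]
x^4 + 8*x^3 + 24*x^2 + 32*x + 16

Expanding det(x·I − A) (e.g. by cofactor expansion or by noting that A is similar to its Jordan form J, which has the same characteristic polynomial as A) gives
  χ_A(x) = x^4 + 8*x^3 + 24*x^2 + 32*x + 16
which factors as (x + 2)^4. The eigenvalues (with algebraic multiplicities) are λ = -2 with multiplicity 4.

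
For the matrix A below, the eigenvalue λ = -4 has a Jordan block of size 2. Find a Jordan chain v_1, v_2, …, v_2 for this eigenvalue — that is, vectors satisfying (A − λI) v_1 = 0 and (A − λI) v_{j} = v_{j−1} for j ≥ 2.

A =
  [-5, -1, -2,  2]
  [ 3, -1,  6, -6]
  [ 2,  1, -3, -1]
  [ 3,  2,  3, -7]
A Jordan chain for λ = -4 of length 2:
v_1 = (-1, 3, 2, 3)ᵀ
v_2 = (1, 0, 0, 0)ᵀ

Let N = A − (-4)·I. We want v_2 with N^2 v_2 = 0 but N^1 v_2 ≠ 0; then v_{j-1} := N · v_j for j = 2, …, 2.

Pick v_2 = (1, 0, 0, 0)ᵀ.
Then v_1 = N · v_2 = (-1, 3, 2, 3)ᵀ.

Sanity check: (A − (-4)·I) v_1 = (0, 0, 0, 0)ᵀ = 0. ✓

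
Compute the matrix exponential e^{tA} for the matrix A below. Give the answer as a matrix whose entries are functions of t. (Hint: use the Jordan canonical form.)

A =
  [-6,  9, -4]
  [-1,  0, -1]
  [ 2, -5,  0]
e^{tA} =
  [-t^2*exp(-2*t)/2 - 4*t*exp(-2*t) + exp(-2*t), t^2*exp(-2*t) + 9*t*exp(-2*t), -t^2*exp(-2*t)/2 - 4*t*exp(-2*t)]
  [-t*exp(-2*t), 2*t*exp(-2*t) + exp(-2*t), -t*exp(-2*t)]
  [t^2*exp(-2*t)/2 + 2*t*exp(-2*t), -t^2*exp(-2*t) - 5*t*exp(-2*t), t^2*exp(-2*t)/2 + 2*t*exp(-2*t) + exp(-2*t)]

Strategy: write A = P · J · P⁻¹ where J is a Jordan canonical form, so e^{tA} = P · e^{tJ} · P⁻¹, and e^{tJ} can be computed block-by-block.

A has Jordan form
J =
  [-2,  1,  0]
  [ 0, -2,  1]
  [ 0,  0, -2]
(up to reordering of blocks).

Per-block formulas:
  For a 3×3 Jordan block J_3(-2): exp(t · J_3(-2)) = e^(-2t)·(I + t·N + (t^2/2)·N^2), where N is the 3×3 nilpotent shift.

After assembling e^{tJ} and conjugating by P, we get:

e^{tA} =
  [-t^2*exp(-2*t)/2 - 4*t*exp(-2*t) + exp(-2*t), t^2*exp(-2*t) + 9*t*exp(-2*t), -t^2*exp(-2*t)/2 - 4*t*exp(-2*t)]
  [-t*exp(-2*t), 2*t*exp(-2*t) + exp(-2*t), -t*exp(-2*t)]
  [t^2*exp(-2*t)/2 + 2*t*exp(-2*t), -t^2*exp(-2*t) - 5*t*exp(-2*t), t^2*exp(-2*t)/2 + 2*t*exp(-2*t) + exp(-2*t)]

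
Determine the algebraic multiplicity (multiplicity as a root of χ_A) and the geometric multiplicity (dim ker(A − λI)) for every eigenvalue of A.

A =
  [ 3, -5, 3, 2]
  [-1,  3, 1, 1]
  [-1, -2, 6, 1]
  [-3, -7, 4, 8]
λ = 5: alg = 4, geom = 2

Step 1 — factor the characteristic polynomial to read off the algebraic multiplicities:
  χ_A(x) = (x - 5)^4

Step 2 — compute geometric multiplicities via the rank-nullity identity g(λ) = n − rank(A − λI):
  rank(A − (5)·I) = 2, so dim ker(A − (5)·I) = n − 2 = 2

Summary:
  λ = 5: algebraic multiplicity = 4, geometric multiplicity = 2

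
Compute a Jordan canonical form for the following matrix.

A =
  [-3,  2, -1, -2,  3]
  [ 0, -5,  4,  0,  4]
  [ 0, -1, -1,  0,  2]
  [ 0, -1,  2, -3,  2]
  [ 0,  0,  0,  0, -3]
J_3(-3) ⊕ J_1(-3) ⊕ J_1(-3)

The characteristic polynomial is
  det(x·I − A) = x^5 + 15*x^4 + 90*x^3 + 270*x^2 + 405*x + 243 = (x + 3)^5

Eigenvalues and multiplicities (the geometric multiplicity of λ is n − rank(A − λI), which equals the number of Jordan blocks for λ):
  λ = -3: algebraic multiplicity = 5, geometric multiplicity = 3

Determining the block sizes for each eigenvalue:
  λ = -3: with am = 5 and gm = 3, the partition is not yet determined (e.g. several partitions of 5 into 3 parts exist). Let N = A − (-3)·I. Computing rank(N^1) = 2, rank(N^2) = 1, rank(N^3) = 0; the number of blocks of size ≥ j is rank(N^{j−1}) − rank(N^j), giving [3, 1, 1]. So we have 1 block(s) of size 3, 2 block(s) of size 1 → block sizes [3, 1, 1]

Assembling the blocks gives a Jordan form
J =
  [-3,  1,  0,  0,  0]
  [ 0, -3,  1,  0,  0]
  [ 0,  0, -3,  0,  0]
  [ 0,  0,  0, -3,  0]
  [ 0,  0,  0,  0, -3]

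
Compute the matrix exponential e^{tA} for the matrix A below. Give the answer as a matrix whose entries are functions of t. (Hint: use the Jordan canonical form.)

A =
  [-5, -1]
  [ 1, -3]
e^{tA} =
  [-t*exp(-4*t) + exp(-4*t), -t*exp(-4*t)]
  [t*exp(-4*t), t*exp(-4*t) + exp(-4*t)]

Strategy: write A = P · J · P⁻¹ where J is a Jordan canonical form, so e^{tA} = P · e^{tJ} · P⁻¹, and e^{tJ} can be computed block-by-block.

A has Jordan form
J =
  [-4,  1]
  [ 0, -4]
(up to reordering of blocks).

Per-block formulas:
  For a 2×2 Jordan block J_2(-4): exp(t · J_2(-4)) = e^(-4t)·(I + t·N), where N is the 2×2 nilpotent shift.

After assembling e^{tJ} and conjugating by P, we get:

e^{tA} =
  [-t*exp(-4*t) + exp(-4*t), -t*exp(-4*t)]
  [t*exp(-4*t), t*exp(-4*t) + exp(-4*t)]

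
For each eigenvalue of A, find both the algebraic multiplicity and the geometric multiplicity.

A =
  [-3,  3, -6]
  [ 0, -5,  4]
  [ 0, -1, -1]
λ = -3: alg = 3, geom = 2

Step 1 — factor the characteristic polynomial to read off the algebraic multiplicities:
  χ_A(x) = (x + 3)^3

Step 2 — compute geometric multiplicities via the rank-nullity identity g(λ) = n − rank(A − λI):
  rank(A − (-3)·I) = 1, so dim ker(A − (-3)·I) = n − 1 = 2

Summary:
  λ = -3: algebraic multiplicity = 3, geometric multiplicity = 2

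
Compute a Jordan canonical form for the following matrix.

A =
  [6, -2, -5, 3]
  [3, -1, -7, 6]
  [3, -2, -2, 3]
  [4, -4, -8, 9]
J_2(3) ⊕ J_2(3)

The characteristic polynomial is
  det(x·I − A) = x^4 - 12*x^3 + 54*x^2 - 108*x + 81 = (x - 3)^4

Eigenvalues and multiplicities (the geometric multiplicity of λ is n − rank(A − λI), which equals the number of Jordan blocks for λ):
  λ = 3: algebraic multiplicity = 4, geometric multiplicity = 2

Determining the block sizes for each eigenvalue:
  λ = 3: with am = 4 and gm = 2, the partition is not yet determined (e.g. several partitions of 4 into 2 parts exist). Let N = A − (3)·I. Computing rank(N^1) = 2, rank(N^2) = 0; the number of blocks of size ≥ j is rank(N^{j−1}) − rank(N^j), giving [2, 2]. So we have 2 block(s) of size 2 → block sizes [2, 2]

Assembling the blocks gives a Jordan form
J =
  [3, 1, 0, 0]
  [0, 3, 0, 0]
  [0, 0, 3, 1]
  [0, 0, 0, 3]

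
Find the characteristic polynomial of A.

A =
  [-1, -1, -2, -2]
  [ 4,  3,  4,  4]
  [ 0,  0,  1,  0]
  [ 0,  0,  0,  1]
x^4 - 4*x^3 + 6*x^2 - 4*x + 1

Expanding det(x·I − A) (e.g. by cofactor expansion or by noting that A is similar to its Jordan form J, which has the same characteristic polynomial as A) gives
  χ_A(x) = x^4 - 4*x^3 + 6*x^2 - 4*x + 1
which factors as (x - 1)^4. The eigenvalues (with algebraic multiplicities) are λ = 1 with multiplicity 4.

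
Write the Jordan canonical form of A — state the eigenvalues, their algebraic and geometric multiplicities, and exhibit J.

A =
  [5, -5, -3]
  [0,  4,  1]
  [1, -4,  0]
J_3(3)

The characteristic polynomial is
  det(x·I − A) = x^3 - 9*x^2 + 27*x - 27 = (x - 3)^3

Eigenvalues and multiplicities (the geometric multiplicity of λ is n − rank(A − λI), which equals the number of Jordan blocks for λ):
  λ = 3: algebraic multiplicity = 3, geometric multiplicity = 1

Determining the block sizes for each eigenvalue:
  λ = 3: one block (gm = 1), so the single block has size am = 3 → block sizes [3]

Assembling the blocks gives a Jordan form
J =
  [3, 1, 0]
  [0, 3, 1]
  [0, 0, 3]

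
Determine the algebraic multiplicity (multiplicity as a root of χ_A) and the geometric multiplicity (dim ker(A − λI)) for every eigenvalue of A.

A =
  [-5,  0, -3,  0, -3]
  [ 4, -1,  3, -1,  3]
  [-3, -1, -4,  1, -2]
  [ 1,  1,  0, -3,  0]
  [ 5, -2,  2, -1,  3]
λ = -2: alg = 5, geom = 2

Step 1 — factor the characteristic polynomial to read off the algebraic multiplicities:
  χ_A(x) = (x + 2)^5

Step 2 — compute geometric multiplicities via the rank-nullity identity g(λ) = n − rank(A − λI):
  rank(A − (-2)·I) = 3, so dim ker(A − (-2)·I) = n − 3 = 2

Summary:
  λ = -2: algebraic multiplicity = 5, geometric multiplicity = 2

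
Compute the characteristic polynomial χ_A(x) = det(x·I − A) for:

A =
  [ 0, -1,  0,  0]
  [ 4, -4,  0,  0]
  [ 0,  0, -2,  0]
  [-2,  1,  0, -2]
x^4 + 8*x^3 + 24*x^2 + 32*x + 16

Expanding det(x·I − A) (e.g. by cofactor expansion or by noting that A is similar to its Jordan form J, which has the same characteristic polynomial as A) gives
  χ_A(x) = x^4 + 8*x^3 + 24*x^2 + 32*x + 16
which factors as (x + 2)^4. The eigenvalues (with algebraic multiplicities) are λ = -2 with multiplicity 4.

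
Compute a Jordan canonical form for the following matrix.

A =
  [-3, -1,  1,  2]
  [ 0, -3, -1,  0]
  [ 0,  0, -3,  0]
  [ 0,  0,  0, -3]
J_3(-3) ⊕ J_1(-3)

The characteristic polynomial is
  det(x·I − A) = x^4 + 12*x^3 + 54*x^2 + 108*x + 81 = (x + 3)^4

Eigenvalues and multiplicities (the geometric multiplicity of λ is n − rank(A − λI), which equals the number of Jordan blocks for λ):
  λ = -3: algebraic multiplicity = 4, geometric multiplicity = 2

Determining the block sizes for each eigenvalue:
  λ = -3: with am = 4 and gm = 2, the partition is not yet determined (e.g. several partitions of 4 into 2 parts exist). Let N = A − (-3)·I. Computing rank(N^1) = 2, rank(N^2) = 1, rank(N^3) = 0; the number of blocks of size ≥ j is rank(N^{j−1}) − rank(N^j), giving [2, 1, 1]. So we have 1 block(s) of size 3, 1 block(s) of size 1 → block sizes [3, 1]

Assembling the blocks gives a Jordan form
J =
  [-3,  1,  0,  0]
  [ 0, -3,  1,  0]
  [ 0,  0, -3,  0]
  [ 0,  0,  0, -3]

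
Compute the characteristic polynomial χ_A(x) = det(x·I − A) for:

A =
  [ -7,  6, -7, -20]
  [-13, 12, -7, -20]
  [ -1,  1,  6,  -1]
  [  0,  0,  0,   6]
x^4 - 17*x^3 + 90*x^2 - 108*x - 216

Expanding det(x·I − A) (e.g. by cofactor expansion or by noting that A is similar to its Jordan form J, which has the same characteristic polynomial as A) gives
  χ_A(x) = x^4 - 17*x^3 + 90*x^2 - 108*x - 216
which factors as (x - 6)^3*(x + 1). The eigenvalues (with algebraic multiplicities) are λ = -1 with multiplicity 1, λ = 6 with multiplicity 3.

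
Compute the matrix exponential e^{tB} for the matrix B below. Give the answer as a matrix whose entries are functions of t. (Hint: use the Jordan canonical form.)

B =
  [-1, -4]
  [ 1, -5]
e^{tB} =
  [2*t*exp(-3*t) + exp(-3*t), -4*t*exp(-3*t)]
  [t*exp(-3*t), -2*t*exp(-3*t) + exp(-3*t)]

Strategy: write B = P · J · P⁻¹ where J is a Jordan canonical form, so e^{tB} = P · e^{tJ} · P⁻¹, and e^{tJ} can be computed block-by-block.

B has Jordan form
J =
  [-3,  1]
  [ 0, -3]
(up to reordering of blocks).

Per-block formulas:
  For a 2×2 Jordan block J_2(-3): exp(t · J_2(-3)) = e^(-3t)·(I + t·N), where N is the 2×2 nilpotent shift.

After assembling e^{tJ} and conjugating by P, we get:

e^{tB} =
  [2*t*exp(-3*t) + exp(-3*t), -4*t*exp(-3*t)]
  [t*exp(-3*t), -2*t*exp(-3*t) + exp(-3*t)]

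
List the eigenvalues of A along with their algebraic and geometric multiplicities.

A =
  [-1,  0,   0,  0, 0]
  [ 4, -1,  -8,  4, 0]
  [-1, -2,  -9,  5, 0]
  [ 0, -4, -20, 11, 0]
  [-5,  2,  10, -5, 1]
λ = -1: alg = 2, geom = 2; λ = 1: alg = 3, geom = 2

Step 1 — factor the characteristic polynomial to read off the algebraic multiplicities:
  χ_A(x) = (x - 1)^3*(x + 1)^2

Step 2 — compute geometric multiplicities via the rank-nullity identity g(λ) = n − rank(A − λI):
  rank(A − (-1)·I) = 3, so dim ker(A − (-1)·I) = n − 3 = 2
  rank(A − (1)·I) = 3, so dim ker(A − (1)·I) = n − 3 = 2

Summary:
  λ = -1: algebraic multiplicity = 2, geometric multiplicity = 2
  λ = 1: algebraic multiplicity = 3, geometric multiplicity = 2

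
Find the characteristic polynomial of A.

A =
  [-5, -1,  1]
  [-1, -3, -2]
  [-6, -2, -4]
x^3 + 12*x^2 + 48*x + 64

Expanding det(x·I − A) (e.g. by cofactor expansion or by noting that A is similar to its Jordan form J, which has the same characteristic polynomial as A) gives
  χ_A(x) = x^3 + 12*x^2 + 48*x + 64
which factors as (x + 4)^3. The eigenvalues (with algebraic multiplicities) are λ = -4 with multiplicity 3.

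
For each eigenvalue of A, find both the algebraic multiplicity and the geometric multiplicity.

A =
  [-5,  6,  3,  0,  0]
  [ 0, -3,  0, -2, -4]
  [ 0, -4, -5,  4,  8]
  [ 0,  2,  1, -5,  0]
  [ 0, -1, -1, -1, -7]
λ = -5: alg = 5, geom = 3

Step 1 — factor the characteristic polynomial to read off the algebraic multiplicities:
  χ_A(x) = (x + 5)^5

Step 2 — compute geometric multiplicities via the rank-nullity identity g(λ) = n − rank(A − λI):
  rank(A − (-5)·I) = 2, so dim ker(A − (-5)·I) = n − 2 = 3

Summary:
  λ = -5: algebraic multiplicity = 5, geometric multiplicity = 3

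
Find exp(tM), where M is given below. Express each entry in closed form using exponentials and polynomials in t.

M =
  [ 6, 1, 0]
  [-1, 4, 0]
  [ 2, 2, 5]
e^{tM} =
  [t*exp(5*t) + exp(5*t), t*exp(5*t), 0]
  [-t*exp(5*t), -t*exp(5*t) + exp(5*t), 0]
  [2*t*exp(5*t), 2*t*exp(5*t), exp(5*t)]

Strategy: write M = P · J · P⁻¹ where J is a Jordan canonical form, so e^{tM} = P · e^{tJ} · P⁻¹, and e^{tJ} can be computed block-by-block.

M has Jordan form
J =
  [5, 1, 0]
  [0, 5, 0]
  [0, 0, 5]
(up to reordering of blocks).

Per-block formulas:
  For a 1×1 block at λ = 5: exp(t · [5]) = [e^(5t)].
  For a 2×2 Jordan block J_2(5): exp(t · J_2(5)) = e^(5t)·(I + t·N), where N is the 2×2 nilpotent shift.

After assembling e^{tJ} and conjugating by P, we get:

e^{tM} =
  [t*exp(5*t) + exp(5*t), t*exp(5*t), 0]
  [-t*exp(5*t), -t*exp(5*t) + exp(5*t), 0]
  [2*t*exp(5*t), 2*t*exp(5*t), exp(5*t)]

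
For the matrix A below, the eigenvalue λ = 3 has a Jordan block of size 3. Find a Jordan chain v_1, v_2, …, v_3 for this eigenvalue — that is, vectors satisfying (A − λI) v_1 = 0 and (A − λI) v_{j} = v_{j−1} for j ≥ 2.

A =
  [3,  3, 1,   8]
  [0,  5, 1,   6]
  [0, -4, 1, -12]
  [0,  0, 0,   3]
A Jordan chain for λ = 3 of length 3:
v_1 = (2, 0, 0, 0)ᵀ
v_2 = (3, 2, -4, 0)ᵀ
v_3 = (0, 1, 0, 0)ᵀ

Let N = A − (3)·I. We want v_3 with N^3 v_3 = 0 but N^2 v_3 ≠ 0; then v_{j-1} := N · v_j for j = 3, …, 2.

Pick v_3 = (0, 1, 0, 0)ᵀ.
Then v_2 = N · v_3 = (3, 2, -4, 0)ᵀ.
Then v_1 = N · v_2 = (2, 0, 0, 0)ᵀ.

Sanity check: (A − (3)·I) v_1 = (0, 0, 0, 0)ᵀ = 0. ✓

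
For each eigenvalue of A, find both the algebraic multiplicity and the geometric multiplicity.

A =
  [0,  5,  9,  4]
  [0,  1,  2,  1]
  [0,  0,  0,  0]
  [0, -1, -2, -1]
λ = 0: alg = 4, geom = 2

Step 1 — factor the characteristic polynomial to read off the algebraic multiplicities:
  χ_A(x) = x^4

Step 2 — compute geometric multiplicities via the rank-nullity identity g(λ) = n − rank(A − λI):
  rank(A − (0)·I) = 2, so dim ker(A − (0)·I) = n − 2 = 2

Summary:
  λ = 0: algebraic multiplicity = 4, geometric multiplicity = 2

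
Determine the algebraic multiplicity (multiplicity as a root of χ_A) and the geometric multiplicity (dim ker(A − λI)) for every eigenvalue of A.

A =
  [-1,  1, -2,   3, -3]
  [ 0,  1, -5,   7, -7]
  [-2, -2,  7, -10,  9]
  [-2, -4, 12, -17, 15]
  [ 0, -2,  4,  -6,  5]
λ = -1: alg = 5, geom = 2

Step 1 — factor the characteristic polynomial to read off the algebraic multiplicities:
  χ_A(x) = (x + 1)^5

Step 2 — compute geometric multiplicities via the rank-nullity identity g(λ) = n − rank(A − λI):
  rank(A − (-1)·I) = 3, so dim ker(A − (-1)·I) = n − 3 = 2

Summary:
  λ = -1: algebraic multiplicity = 5, geometric multiplicity = 2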